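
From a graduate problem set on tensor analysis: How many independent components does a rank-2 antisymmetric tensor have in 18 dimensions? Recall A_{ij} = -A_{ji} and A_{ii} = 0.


An antisymmetric rank-2 tensor satisfies A_{ij} = -A_{ji}, so diagonal entries are zero.
The independent components are the upper-triangular entries: C(n, 2) = n(n-1)/2.
n = 18
C(18, 2) = 18 * 17 / 2 = 306 / 2 = 153

153


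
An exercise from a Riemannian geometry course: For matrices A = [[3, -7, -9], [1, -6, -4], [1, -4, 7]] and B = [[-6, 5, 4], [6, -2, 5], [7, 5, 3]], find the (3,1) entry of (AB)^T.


(AB)^T_{ij} = (AB)_{ji} = sum_k A_{jk} B_{ki}.
For i=3, j=1 we need (AB)_{13}:
A_{11} * B_{13} = 3 * 4 = 12
A_{12} * B_{23} = -7 * 5 = -35
A_{13} * B_{33} = -9 * 3 = -27
Sum = 12 + -35 + -27 = -50

-50


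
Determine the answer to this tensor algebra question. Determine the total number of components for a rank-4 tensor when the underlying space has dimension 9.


The number of components of a rank-r tensor in d dimensions is d^r.
Here d = 9 and r = 4.
9^4 = 6561

6561


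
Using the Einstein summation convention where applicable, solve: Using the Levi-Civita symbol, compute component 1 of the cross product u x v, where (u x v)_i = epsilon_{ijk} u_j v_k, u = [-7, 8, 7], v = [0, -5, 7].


(u x v)_1 = sum_{j,k} epsilon_{1jk} u_j v_k. Only permutations of (1,2,3) contribute; the two non-zero terms are:
eps_{123} u_2 v_3 = 1 * 8 * 7 = 56
eps_{132} u_3 v_2 = -1 * 7 * -5 = 35
(u x v)_1 = 91

91


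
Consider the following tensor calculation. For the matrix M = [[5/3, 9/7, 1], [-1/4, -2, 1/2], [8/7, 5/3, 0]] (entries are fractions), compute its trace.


The trace is the sum of diagonal entries.
Diagonal: M[1,1] = 5/3, M[2,2] = -2, M[3,3] = 0
Tr(M) = 5/3 + -2 + 0
Computing step by step:
After adding M[1,1]: 5/3
After adding M[2,2]: -1/3
After adding M[3,3]: -1/3
Tr(M) = -1/3

-1/3


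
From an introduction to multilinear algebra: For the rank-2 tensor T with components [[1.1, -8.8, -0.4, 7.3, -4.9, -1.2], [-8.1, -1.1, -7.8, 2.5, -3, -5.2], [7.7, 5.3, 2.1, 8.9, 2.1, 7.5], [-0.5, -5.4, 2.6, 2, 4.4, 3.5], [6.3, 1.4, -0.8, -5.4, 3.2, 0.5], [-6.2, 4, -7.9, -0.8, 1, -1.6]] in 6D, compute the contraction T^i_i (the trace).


The contraction (trace) of a rank-2 tensor is the sum of its diagonal elements.
Diagonal entries: A[1,1] = 1.1, A[2,2] = -1.1, A[3,3] = 2.1, A[4,4] = 2, A[5,5] = 3.2, A[6,6] = -1.6
Tr(A) = 1.1 + -1.1 + 2.1 + 2 + 3.2 + -1.6 = 5.7

5.7


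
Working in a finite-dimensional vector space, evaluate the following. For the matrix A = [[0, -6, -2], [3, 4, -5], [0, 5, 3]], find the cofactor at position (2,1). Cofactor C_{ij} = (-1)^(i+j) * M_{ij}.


To find cofactor C_{21}, delete row 2 and column 1.
The resulting 2x2 submatrix is: [[-6, -2], [5, 3]]
Minor M_{21} = -6*3 - -2*5
  = -18 - -10 = -8
Sign = (-1)^(2+1) = (-1)^3 = -1
Cofactor C_{21} = -1 * -8 = 8

8


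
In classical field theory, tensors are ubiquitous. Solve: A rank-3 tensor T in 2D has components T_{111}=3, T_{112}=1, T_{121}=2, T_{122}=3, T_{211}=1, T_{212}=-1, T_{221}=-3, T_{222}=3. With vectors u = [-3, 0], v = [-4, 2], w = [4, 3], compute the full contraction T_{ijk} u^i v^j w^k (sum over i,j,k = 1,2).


S = sum over i,j,k of T_{ijk} u_i v_j w_k. Expanding all 8 terms:
T_{111}*u_1*v_1*w_1 = 3*-3*-4*4 = 144  (running total: 144)
T_{112}*u_1*v_1*w_2 = 1*-3*-4*3 = 36  (running total: 180)
T_{121}*u_1*v_2*w_1 = 2*-3*2*4 = -48  (running total: 132)
T_{122}*u_1*v_2*w_2 = 3*-3*2*3 = -54  (running total: 78)
T_{211}*u_2*v_1*w_1 = 1*0*-4*4 = 0  (running total: 78)
T_{212}*u_2*v_1*w_2 = -1*0*-4*3 = 0  (running total: 78)
T_{221}*u_2*v_2*w_1 = -3*0*2*4 = 0  (running total: 78)
T_{222}*u_2*v_2*w_2 = 3*0*2*3 = 0  (running total: 78)
S = 78

78


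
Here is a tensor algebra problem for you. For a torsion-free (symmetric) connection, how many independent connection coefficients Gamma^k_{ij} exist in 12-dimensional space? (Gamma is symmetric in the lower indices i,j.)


Christoffel symbols Gamma^k_{ij} are symmetric in i,j, so there are d * d(d+1)/2 independent symbols.
d = 12
d(d+1)/2 = 12 * 13 / 2 = 78
Total = 12 * 78 = 936

936


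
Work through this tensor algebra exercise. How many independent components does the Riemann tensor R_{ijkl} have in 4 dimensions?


The Riemann tensor in d dimensions has d^2(d^2 - 1)/12 independent components.
d = 4, so d^2 = 16
d^2 - 1 = 15
d^2(d^2 - 1) = 16 * 15 = 240
Divide by 12: 240 / 12 = 20

20


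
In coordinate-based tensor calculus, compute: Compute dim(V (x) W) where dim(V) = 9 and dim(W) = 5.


The dimension of a tensor product is the product of dimensions.
dim(V) = 9, dim(W) = 5
dim(V (x) W) = 9 * 5 = 45

45


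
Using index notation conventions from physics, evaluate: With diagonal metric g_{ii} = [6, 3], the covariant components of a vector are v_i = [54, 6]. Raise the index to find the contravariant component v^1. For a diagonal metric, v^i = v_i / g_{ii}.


To raise an index with a diagonal metric: v^i = v_i / g_{ii}.
For index 1: v_1 = 54, g_{11} = 6
v^1 = 54 / 6 = 9

9


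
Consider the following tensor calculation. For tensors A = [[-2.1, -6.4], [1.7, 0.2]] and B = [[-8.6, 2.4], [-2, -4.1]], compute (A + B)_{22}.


Tensor addition is component-wise: (A + B)_{ij} = A_{ij} + B_{ij}.
A_{22} = 0.2
B_{22} = -4.1
(A + B)_{22} = 0.2 + -4.1 = -3.9

-3.9


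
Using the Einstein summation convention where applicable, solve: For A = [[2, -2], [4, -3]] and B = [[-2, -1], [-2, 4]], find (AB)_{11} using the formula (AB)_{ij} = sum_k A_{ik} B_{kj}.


(AB)_{ij} = sum_k A_{ik} B_{kj}.
For i=1, j=1:
A_{11} * B_{11} = 2 * -2 = -4
A_{12} * B_{21} = -2 * -2 = 4
Sum = -4 + 4 = 0

0


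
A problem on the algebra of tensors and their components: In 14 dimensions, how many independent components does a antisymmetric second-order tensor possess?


A antisymmetric rank-2 tensor in d dimensions has d(d-1)/2 independent components.
d = 14
d(d-1)/2 = 14 * 13 / 2 = 182 / 2 = 91

91


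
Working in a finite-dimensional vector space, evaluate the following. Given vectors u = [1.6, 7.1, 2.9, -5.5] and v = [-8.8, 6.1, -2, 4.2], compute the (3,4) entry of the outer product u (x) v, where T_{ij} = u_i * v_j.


The outer product entry T_{ij} = u_i * v_j.
We need i=3, j=4.
u_3 = 2.9, v_4 = 4.2
T_{3,4} = 2.9 * 4.2 = 12.18

12.18


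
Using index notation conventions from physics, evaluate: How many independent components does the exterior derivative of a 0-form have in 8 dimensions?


The exterior derivative of a p-form is a (p+1)-form.
Its number of independent components is C(n, p+1).
n = 8, p+1 = 1
C(8, 1) = 8

8


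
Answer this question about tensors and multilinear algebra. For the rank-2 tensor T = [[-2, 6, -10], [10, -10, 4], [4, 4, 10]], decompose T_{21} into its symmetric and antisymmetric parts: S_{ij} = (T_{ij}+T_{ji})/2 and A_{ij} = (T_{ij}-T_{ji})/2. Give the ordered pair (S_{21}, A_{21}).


T_{21} = 10
T_{12} = 6
S_{21} = (10 + 6)/2 = 16/2 = 8
A_{21} = (10 - 6)/2 = 4/2 = 2
Check: S + A = 8 + 2 = 10 = T_{21}.

(8, 2)


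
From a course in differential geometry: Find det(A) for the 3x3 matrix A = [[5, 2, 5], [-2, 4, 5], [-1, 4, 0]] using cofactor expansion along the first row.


Expanding along the first row, det(A) = a11*M_11 - a12*M_12 + a13*M_13, where M_1j is the (1,j) minor.
Minor M_11 = 4*0 - 5*4 = -20
Minor M_12 = -2*0 - 5*-1 = 5
Minor M_13 = -2*4 - 4*-1 = -4
det = 5*(-20) - 2*(5) + 5*(-4)
    = -100 - 10 + -20
    = -130

-130


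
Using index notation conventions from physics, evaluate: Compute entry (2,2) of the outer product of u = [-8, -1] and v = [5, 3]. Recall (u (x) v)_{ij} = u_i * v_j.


The outer product entry T_{ij} = u_i * v_j.
We need i=2, j=2.
u_2 = -1, v_2 = 3
T_{2,2} = -1 * 3 = -3

-3


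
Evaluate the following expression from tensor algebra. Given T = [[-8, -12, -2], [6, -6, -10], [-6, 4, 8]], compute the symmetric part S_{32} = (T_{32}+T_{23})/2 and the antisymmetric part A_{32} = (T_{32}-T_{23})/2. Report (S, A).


T_{32} = 4
T_{23} = -10
S_{32} = (4 + -10)/2 = -6/2 = -3
A_{32} = (4 - -10)/2 = 14/2 = 7
Check: S + A = -3 + 7 = 4 = T_{32}.

(-3, 7)


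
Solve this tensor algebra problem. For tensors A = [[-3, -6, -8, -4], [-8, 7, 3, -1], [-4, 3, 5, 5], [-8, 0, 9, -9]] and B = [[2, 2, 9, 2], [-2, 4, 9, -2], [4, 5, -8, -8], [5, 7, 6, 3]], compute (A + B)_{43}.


Tensor addition is component-wise: (A + B)_{ij} = A_{ij} + B_{ij}.
A_{43} = 9
B_{43} = 6
(A + B)_{43} = 9 + 6 = 15

15


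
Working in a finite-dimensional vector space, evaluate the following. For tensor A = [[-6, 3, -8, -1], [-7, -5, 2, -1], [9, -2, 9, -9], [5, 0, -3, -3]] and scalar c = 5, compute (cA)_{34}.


Scalar multiplication: (cA)_{ij} = c * A_{ij}.
c = 5
A_{34} = -9
(cA)_{34} = 5 * -9 = -45

-45


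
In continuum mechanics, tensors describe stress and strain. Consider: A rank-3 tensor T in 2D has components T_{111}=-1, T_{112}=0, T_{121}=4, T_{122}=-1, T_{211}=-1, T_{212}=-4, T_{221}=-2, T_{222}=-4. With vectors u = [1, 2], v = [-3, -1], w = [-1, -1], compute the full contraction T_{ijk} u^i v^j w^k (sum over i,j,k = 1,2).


S = sum over i,j,k of T_{ijk} u_i v_j w_k. Expanding all 8 terms:
T_{111}*u_1*v_1*w_1 = -1*1*-3*-1 = -3  (running total: -3)
T_{112}*u_1*v_1*w_2 = 0*1*-3*-1 = 0  (running total: -3)
T_{121}*u_1*v_2*w_1 = 4*1*-1*-1 = 4  (running total: 1)
T_{122}*u_1*v_2*w_2 = -1*1*-1*-1 = -1  (running total: 0)
T_{211}*u_2*v_1*w_1 = -1*2*-3*-1 = -6  (running total: -6)
T_{212}*u_2*v_1*w_2 = -4*2*-3*-1 = -24  (running total: -30)
T_{221}*u_2*v_2*w_1 = -2*2*-1*-1 = -4  (running total: -34)
T_{222}*u_2*v_2*w_2 = -4*2*-1*-1 = -8  (running total: -42)
S = -42

-42


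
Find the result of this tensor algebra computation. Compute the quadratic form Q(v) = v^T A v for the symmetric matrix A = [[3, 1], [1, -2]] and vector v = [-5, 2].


First compute Av:
(Av)_1 = 3*-5 + 1*2 = -13
(Av)_2 = 1*-5 + -2*2 = -9
Av = [-13, -9]
Then v^T (Av) = -5*-13 + 2*-9
= 65 + -18 = 47

47


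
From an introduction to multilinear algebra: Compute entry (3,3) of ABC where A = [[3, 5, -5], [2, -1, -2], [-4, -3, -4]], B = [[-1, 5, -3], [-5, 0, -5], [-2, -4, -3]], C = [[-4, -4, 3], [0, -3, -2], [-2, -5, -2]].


(ABC)_{33} = sum_m (AB)_{3m} C_{m3}. First compute row 3 of AB.
(AB)_{31} = -4*-1 + -3*-5 + -4*-2 = 27
(AB)_{32} = -4*5 + -3*0 + -4*-4 = -4
(AB)_{33} = -4*-3 + -3*-5 + -4*-3 = 39
Now contract with column 3 of C:
(AB)_{31} * C_{13} = 27 * 3 = 81
(AB)_{32} * C_{23} = -4 * -2 = 8
(AB)_{33} * C_{33} = 39 * -2 = -78
(ABC)_{33} = 81 + 8 + -78 = 11

11


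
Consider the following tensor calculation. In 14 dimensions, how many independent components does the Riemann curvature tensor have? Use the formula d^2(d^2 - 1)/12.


The Riemann tensor in d dimensions has d^2(d^2 - 1)/12 independent components.
d = 14, so d^2 = 196
d^2 - 1 = 195
d^2(d^2 - 1) = 196 * 195 = 38220
Divide by 12: 38220 / 12 = 3185

3185


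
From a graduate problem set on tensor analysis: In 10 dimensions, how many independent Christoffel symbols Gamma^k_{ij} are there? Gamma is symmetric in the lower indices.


Christoffel symbols Gamma^k_{ij} are symmetric in i,j, so there are d * d(d+1)/2 independent symbols.
d = 10
d(d+1)/2 = 10 * 11 / 2 = 55
Total = 10 * 55 = 550

550


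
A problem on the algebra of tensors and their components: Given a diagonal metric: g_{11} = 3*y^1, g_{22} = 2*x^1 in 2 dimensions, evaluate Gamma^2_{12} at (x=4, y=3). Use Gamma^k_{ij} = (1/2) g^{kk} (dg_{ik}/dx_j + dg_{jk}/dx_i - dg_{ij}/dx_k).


For a diagonal metric, Gamma^k_{ij} = (1/2) g^{kk} (dg_{ik}/dx_j + dg_{jk}/dx_i - dg_{ij}/dx_k).
The metric is diagonal, so g_{ab} = 0 for a != b.
At the given point: g_{11} = 9, g_{22} = 8
g^{22} = 1/8
dg_{12}/dx_2 = 0 (off-diagonal)
dg_{22}/dx_1 = dg_{22}/dx_1 = 2
dg_{12}/dx_2 = 0 (off-diagonal)
Numerator = 0 + 2 - 0 = 2
Gamma^2_{12} = 2 / (2 * 8) = 1/8

1/8


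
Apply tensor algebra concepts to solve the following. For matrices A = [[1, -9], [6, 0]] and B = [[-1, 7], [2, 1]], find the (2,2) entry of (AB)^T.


(AB)^T_{ij} = (AB)_{ji} = sum_k A_{jk} B_{ki}.
For i=2, j=2 we need (AB)_{22}:
A_{21} * B_{12} = 6 * 7 = 42
A_{22} * B_{22} = 0 * 1 = 0
Sum = 42 + 0 = 42

42


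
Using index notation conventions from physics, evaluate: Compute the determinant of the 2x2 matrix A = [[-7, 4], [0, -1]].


For a 2x2 matrix [[a, b], [c, d]], det = a*d - b*c.
a = -7, b = 4, c = 0, d = -1
a*d = -7 * -1 = 7
b*c = 4 * 0 = 0
det = 7 - 0 = 7

7


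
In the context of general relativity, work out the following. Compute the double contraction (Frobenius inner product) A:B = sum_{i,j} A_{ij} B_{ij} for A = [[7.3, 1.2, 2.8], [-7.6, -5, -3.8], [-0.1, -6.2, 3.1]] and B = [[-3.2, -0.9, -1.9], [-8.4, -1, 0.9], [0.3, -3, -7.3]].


A:B = sum over all i,j of A_{ij} * B_{ij}.
Row 1: 7.3*-3.2=-23.36, 1.2*-0.9=-1.08, 2.8*-1.9=-5.32 => row sum = -29.76
Row 2: -7.6*-8.4=63.84, -5*-1=5, -3.8*0.9=-3.42 => row sum = 65.42
Row 3: -0.1*0.3=-0.03, -6.2*-3=18.6, 3.1*-7.3=-22.63 => row sum = -4.06
Total = -29.76 + 65.42 + -4.06 = 31.6

31.6


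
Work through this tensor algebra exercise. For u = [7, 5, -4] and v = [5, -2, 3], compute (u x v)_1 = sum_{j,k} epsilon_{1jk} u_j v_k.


(u x v)_1 = sum_{j,k} epsilon_{1jk} u_j v_k. Only permutations of (1,2,3) contribute; the two non-zero terms are:
eps_{123} u_2 v_3 = 1 * 5 * 3 = 15
eps_{132} u_3 v_2 = -1 * -4 * -2 = -8
(u x v)_1 = 7

7


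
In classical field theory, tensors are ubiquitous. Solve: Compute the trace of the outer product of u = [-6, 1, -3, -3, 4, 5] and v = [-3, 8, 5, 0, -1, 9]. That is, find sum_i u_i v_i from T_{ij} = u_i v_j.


The outer product gives T_{ij} = u_i v_j.
The trace (contraction) is Tr(T) = sum_i T_{ii} = sum_i u_i v_i.
Diagonal entries:
T_{11} = u_1 * v_1 = -6 * -3 = 18
T_{22} = u_2 * v_2 = 1 * 8 = 8
T_{33} = u_3 * v_3 = -3 * 5 = -15
T_{44} = u_4 * v_4 = -3 * 0 = 0
T_{55} = u_5 * v_5 = 4 * -1 = -4
T_{66} = u_6 * v_6 = 5 * 9 = 45
Tr(T) = 18 + 8 + -15 + 0 + -4 + 45 = 52

52


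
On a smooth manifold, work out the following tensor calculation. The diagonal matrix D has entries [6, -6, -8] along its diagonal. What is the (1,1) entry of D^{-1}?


For a diagonal matrix, the inverse has entries (D^{-1})_{ii} = 1/d_{ii}.
The diagonal entries are: d_{11} = 6, d_{22} = -6, d_{33} = -8
We need (D^{-1})_{11} = 1/d_{11} = 1/6 = 1/6

1/6


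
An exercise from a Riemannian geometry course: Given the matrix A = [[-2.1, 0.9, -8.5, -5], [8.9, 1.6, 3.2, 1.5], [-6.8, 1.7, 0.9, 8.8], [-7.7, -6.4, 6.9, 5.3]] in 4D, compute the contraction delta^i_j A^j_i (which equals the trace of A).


The contraction (trace) of a rank-2 tensor is the sum of its diagonal elements.
Diagonal entries: A[1,1] = -2.1, A[2,2] = 1.6, A[3,3] = 0.9, A[4,4] = 5.3
Tr(A) = -2.1 + 1.6 + 0.9 + 5.3 = 5.7

5.7


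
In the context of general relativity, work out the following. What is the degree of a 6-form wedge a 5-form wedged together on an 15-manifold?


The degree of a wedge product is the sum of the degrees of the individual forms.
Degrees: 6, 5
Total degree = 6 + 5 = 11

11


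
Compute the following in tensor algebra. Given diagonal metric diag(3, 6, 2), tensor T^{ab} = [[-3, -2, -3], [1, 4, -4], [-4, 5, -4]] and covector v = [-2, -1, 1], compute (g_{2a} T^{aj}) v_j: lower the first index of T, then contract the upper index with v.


Step 1: lower the first index. For a diagonal metric, g_{ia} T^{aj} = g_{ii} T^{ij} (no sum on i).
g_{22} = 6
S_2{}^1 = 6 * T^{21} = 6 * 1 = 6
S_2{}^2 = 6 * T^{22} = 6 * 4 = 24
S_2{}^3 = 6 * T^{23} = 6 * -4 = -24
Step 2: contract S_2{}^j with v_j.
S_2{}^1 * v_1 = 6 * -2 = -12
S_2{}^2 * v_2 = 24 * -1 = -24
S_2{}^3 * v_3 = -24 * 1 = -24
Result = -12 + -24 + -24 = -60

-60


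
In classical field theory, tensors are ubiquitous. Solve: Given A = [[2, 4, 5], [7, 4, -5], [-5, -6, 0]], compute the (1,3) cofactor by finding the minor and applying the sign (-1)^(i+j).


To find cofactor C_{13}, delete row 1 and column 3.
The resulting 2x2 submatrix is: [[7, 4], [-5, -6]]
Minor M_{13} = 7*-6 - 4*-5
  = -42 - -20 = -22
Sign = (-1)^(1+3) = (-1)^4 = 1
Cofactor C_{13} = 1 * -22 = -22

-22


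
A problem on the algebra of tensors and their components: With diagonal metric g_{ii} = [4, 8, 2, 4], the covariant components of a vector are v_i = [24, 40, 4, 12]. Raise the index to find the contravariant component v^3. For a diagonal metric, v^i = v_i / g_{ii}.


To raise an index with a diagonal metric: v^i = v_i / g_{ii}.
For index 3: v_3 = 4, g_{33} = 2
v^3 = 4 / 2 = 2

2


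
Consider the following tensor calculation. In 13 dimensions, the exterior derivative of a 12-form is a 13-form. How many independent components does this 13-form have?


The exterior derivative of a p-form is a (p+1)-form.
Its number of independent components is C(n, p+1).
n = 13, p+1 = 13
C(13, 13) = 1

1


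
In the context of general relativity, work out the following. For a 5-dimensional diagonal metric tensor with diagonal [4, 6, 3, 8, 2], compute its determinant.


For a diagonal metric, the determinant is the product of diagonal entries.
Diagonal entries: 4, 6, 3, 8, 2
det(g) = 4 * 6 * 3 * 8 * 2 = 1152

1152


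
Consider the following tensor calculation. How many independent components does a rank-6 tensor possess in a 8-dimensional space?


The number of components of a rank-r tensor in d dimensions is d^r.
Here d = 8 and r = 6.
8^6 = 262144

262144


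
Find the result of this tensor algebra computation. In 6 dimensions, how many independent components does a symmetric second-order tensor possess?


A symmetric rank-2 tensor in d dimensions has d(d+1)/2 independent components.
d = 6
d(d+1)/2 = 6 * 7 / 2 = 42 / 2 = 21

21


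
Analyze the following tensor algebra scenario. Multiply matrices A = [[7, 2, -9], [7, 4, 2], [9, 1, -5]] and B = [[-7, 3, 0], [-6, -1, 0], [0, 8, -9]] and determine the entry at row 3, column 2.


(AB)_{ij} = sum_k A_{ik} B_{kj}.
For i=3, j=2:
A_{31} * B_{12} = 9 * 3 = 27
A_{32} * B_{22} = 1 * -1 = -1
A_{33} * B_{32} = -5 * 8 = -40
Sum = 27 + -1 + -40 = -14

-14


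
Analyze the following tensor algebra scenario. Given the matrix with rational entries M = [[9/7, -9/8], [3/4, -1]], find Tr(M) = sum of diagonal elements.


The trace is the sum of diagonal entries.
Diagonal: M[1,1] = 9/7, M[2,2] = -1
Tr(M) = 9/7 + -1
Computing step by step:
After adding M[1,1]: 9/7
After adding M[2,2]: 2/7
Tr(M) = 2/7

2/7


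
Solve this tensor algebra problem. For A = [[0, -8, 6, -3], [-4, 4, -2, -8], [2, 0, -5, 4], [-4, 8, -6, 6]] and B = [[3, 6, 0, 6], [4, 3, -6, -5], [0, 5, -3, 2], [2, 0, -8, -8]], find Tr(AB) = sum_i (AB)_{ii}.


Tr(AB) = sum_i (AB)_{ii} where (AB)_{ii} = sum_k A_{ik} B_{ki}.
(AB)_{11} = 0*3 + -8*4 + 6*0 + -3*2 = -38
(AB)_{22} = -4*6 + 4*3 + -2*5 + -8*0 = -22
(AB)_{33} = 2*0 + 0*-6 + -5*-3 + 4*-8 = -17
(AB)_{44} = -4*6 + 8*-5 + -6*2 + 6*-8 = -124
Tr(AB) = -38 + -22 + -17 + -124 = -201

-201


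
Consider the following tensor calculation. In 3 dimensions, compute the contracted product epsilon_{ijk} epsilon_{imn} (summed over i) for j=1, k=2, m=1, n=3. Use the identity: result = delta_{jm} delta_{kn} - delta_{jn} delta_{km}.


Using the identity: epsilon_{ijk} epsilon_{imn} = delta_{jm} delta_{kn} - delta_{jn} delta_{km}.
delta_{11} = 1
delta_{23} = 0
delta_{13} = 0
delta_{21} = 0
Result = 1 * 0 - 0 * 0 = 0 - 0 = 0

0


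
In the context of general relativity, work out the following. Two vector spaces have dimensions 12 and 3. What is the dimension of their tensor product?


The dimension of a tensor product is the product of dimensions.
dim(V) = 12, dim(W) = 3
dim(V (x) W) = 12 * 3 = 36

36


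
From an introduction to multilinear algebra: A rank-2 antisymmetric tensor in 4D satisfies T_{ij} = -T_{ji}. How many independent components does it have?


An antisymmetric rank-2 tensor satisfies A_{ij} = -A_{ji}, so diagonal entries are zero.
The independent components are the upper-triangular entries: C(n, 2) = n(n-1)/2.
n = 4
C(4, 2) = 4 * 3 / 2 = 12 / 2 = 6

6


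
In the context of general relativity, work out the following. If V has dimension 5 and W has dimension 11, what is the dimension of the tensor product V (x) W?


The dimension of a tensor product is the product of dimensions.
dim(V) = 5, dim(W) = 11
dim(V (x) W) = 5 * 11 = 55

55


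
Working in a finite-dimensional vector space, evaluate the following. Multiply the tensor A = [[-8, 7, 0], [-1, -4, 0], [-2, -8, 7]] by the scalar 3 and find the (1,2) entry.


Scalar multiplication: (cA)_{ij} = c * A_{ij}.
c = 3
A_{12} = 7
(cA)_{12} = 3 * 7 = 21

21


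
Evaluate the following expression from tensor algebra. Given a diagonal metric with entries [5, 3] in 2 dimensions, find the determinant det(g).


For a diagonal metric, the determinant is the product of diagonal entries.
Diagonal entries: 5, 3
det(g) = 5 * 3 = 15

15


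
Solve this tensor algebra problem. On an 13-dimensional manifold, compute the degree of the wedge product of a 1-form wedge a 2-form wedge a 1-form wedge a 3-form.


The degree of a wedge product is the sum of the degrees of the individual forms.
Degrees: 1, 2, 1, 3
Total degree = 1 + 2 + 1 + 3 = 7

7


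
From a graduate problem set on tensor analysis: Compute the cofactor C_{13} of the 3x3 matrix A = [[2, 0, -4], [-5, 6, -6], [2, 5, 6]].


To find cofactor C_{13}, delete row 1 and column 3.
The resulting 2x2 submatrix is: [[-5, 6], [2, 5]]
Minor M_{13} = -5*5 - 6*2
  = -25 - 12 = -37
Sign = (-1)^(1+3) = (-1)^4 = 1
Cofactor C_{13} = 1 * -37 = -37

-37


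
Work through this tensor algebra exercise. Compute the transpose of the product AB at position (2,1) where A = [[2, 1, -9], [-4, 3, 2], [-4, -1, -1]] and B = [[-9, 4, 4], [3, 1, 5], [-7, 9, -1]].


(AB)^T_{ij} = (AB)_{ji} = sum_k A_{jk} B_{ki}.
For i=2, j=1 we need (AB)_{12}:
A_{11} * B_{12} = 2 * 4 = 8
A_{12} * B_{22} = 1 * 1 = 1
A_{13} * B_{32} = -9 * 9 = -81
Sum = 8 + 1 + -81 = -72

-72


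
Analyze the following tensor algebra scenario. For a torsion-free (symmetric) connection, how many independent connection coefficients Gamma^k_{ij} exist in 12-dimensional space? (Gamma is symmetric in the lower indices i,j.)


Christoffel symbols Gamma^k_{ij} are symmetric in i,j, so there are d * d(d+1)/2 independent symbols.
d = 12
d(d+1)/2 = 12 * 13 / 2 = 78
Total = 12 * 78 = 936

936


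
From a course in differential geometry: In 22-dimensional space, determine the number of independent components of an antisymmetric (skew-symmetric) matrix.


An antisymmetric rank-2 tensor satisfies A_{ij} = -A_{ji}, so diagonal entries are zero.
The independent components are the upper-triangular entries: C(n, 2) = n(n-1)/2.
n = 22
C(22, 2) = 22 * 21 / 2 = 462 / 2 = 231

231


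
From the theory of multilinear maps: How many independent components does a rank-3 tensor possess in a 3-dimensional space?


The number of components of a rank-r tensor in d dimensions is d^r.
Here d = 3 and r = 3.
3^3 = 27

27


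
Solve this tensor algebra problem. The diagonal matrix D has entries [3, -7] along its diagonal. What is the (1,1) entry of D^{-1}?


For a diagonal matrix, the inverse has entries (D^{-1})_{ii} = 1/d_{ii}.
The diagonal entries are: d_{11} = 3, d_{22} = -7
We need (D^{-1})_{11} = 1/d_{11} = 1/3 = 1/3

1/3


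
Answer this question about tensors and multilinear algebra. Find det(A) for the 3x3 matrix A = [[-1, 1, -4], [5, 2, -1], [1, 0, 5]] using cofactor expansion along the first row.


Expanding along the first row, det(A) = a11*M_11 - a12*M_12 + a13*M_13, where M_1j is the (1,j) minor.
Minor M_11 = 2*5 - -1*0 = 10
Minor M_12 = 5*5 - -1*1 = 26
Minor M_13 = 5*0 - 2*1 = -2
det = -1*(10) - 1*(26) + -4*(-2)
    = -10 - 26 + 8
    = -28

-28


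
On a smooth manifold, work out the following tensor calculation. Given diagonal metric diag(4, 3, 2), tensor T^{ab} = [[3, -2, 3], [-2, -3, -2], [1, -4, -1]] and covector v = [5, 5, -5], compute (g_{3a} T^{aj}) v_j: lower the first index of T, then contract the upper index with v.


Step 1: lower the first index. For a diagonal metric, g_{ia} T^{aj} = g_{ii} T^{ij} (no sum on i).
g_{33} = 2
S_3{}^1 = 2 * T^{31} = 2 * 1 = 2
S_3{}^2 = 2 * T^{32} = 2 * -4 = -8
S_3{}^3 = 2 * T^{33} = 2 * -1 = -2
Step 2: contract S_3{}^j with v_j.
S_3{}^1 * v_1 = 2 * 5 = 10
S_3{}^2 * v_2 = -8 * 5 = -40
S_3{}^3 * v_3 = -2 * -5 = 10
Result = 10 + -40 + 10 = -20

-20


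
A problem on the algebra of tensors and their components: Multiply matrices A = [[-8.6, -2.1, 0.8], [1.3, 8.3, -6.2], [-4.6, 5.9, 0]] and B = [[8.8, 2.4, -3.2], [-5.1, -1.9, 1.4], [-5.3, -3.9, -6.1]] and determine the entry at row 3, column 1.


(AB)_{ij} = sum_k A_{ik} B_{kj}.
For i=3, j=1:
A_{31} * B_{11} = -4.6 * 8.8 = -40.48
A_{32} * B_{21} = 5.9 * -5.1 = -30.09
A_{33} * B_{31} = 0 * -5.3 = 0
Sum = -40.48 + -30.09 + 0 = -70.57

-70.57


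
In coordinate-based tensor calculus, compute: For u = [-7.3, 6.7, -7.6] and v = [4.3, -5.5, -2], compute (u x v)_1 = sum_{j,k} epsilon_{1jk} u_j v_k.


(u x v)_1 = sum_{j,k} epsilon_{1jk} u_j v_k. Only permutations of (1,2,3) contribute; the two non-zero terms are:
eps_{123} u_2 v_3 = 1 * 6.7 * -2 = -13.4
eps_{132} u_3 v_2 = -1 * -7.6 * -5.5 = -41.8
(u x v)_1 = -55.2

-55.2


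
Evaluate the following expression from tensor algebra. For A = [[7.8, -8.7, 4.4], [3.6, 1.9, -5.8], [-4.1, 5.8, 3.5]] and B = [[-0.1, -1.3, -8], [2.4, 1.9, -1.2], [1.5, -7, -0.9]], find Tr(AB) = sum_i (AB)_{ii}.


Tr(AB) = sum_i (AB)_{ii} where (AB)_{ii} = sum_k A_{ik} B_{ki}.
(AB)_{11} = 7.8*-0.1 + -8.7*2.4 + 4.4*1.5 = -15.06
(AB)_{22} = 3.6*-1.3 + 1.9*1.9 + -5.8*-7 = 39.53
(AB)_{33} = -4.1*-8 + 5.8*-1.2 + 3.5*-0.9 = 22.69
Tr(AB) = -15.06 + 39.53 + 22.69 = 47.16

47.16


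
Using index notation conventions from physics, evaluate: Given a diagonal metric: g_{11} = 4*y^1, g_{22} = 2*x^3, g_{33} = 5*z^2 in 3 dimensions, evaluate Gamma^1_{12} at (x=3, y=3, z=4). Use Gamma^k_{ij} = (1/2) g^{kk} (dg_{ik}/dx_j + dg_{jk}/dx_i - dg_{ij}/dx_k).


For a diagonal metric, Gamma^k_{ij} = (1/2) g^{kk} (dg_{ik}/dx_j + dg_{jk}/dx_i - dg_{ij}/dx_k).
The metric is diagonal, so g_{ab} = 0 for a != b.
At the given point: g_{11} = 12, g_{22} = 54, g_{33} = 80
g^{11} = 1/12
dg_{11}/dx_2 = dg_{11}/dx_2 = 4
dg_{21}/dx_1 = 0 (off-diagonal)
dg_{12}/dx_1 = 0 (off-diagonal)
Numerator = 4 + 0 - 0 = 4
Gamma^1_{12} = 4 / (2 * 12) = 1/6

1/6


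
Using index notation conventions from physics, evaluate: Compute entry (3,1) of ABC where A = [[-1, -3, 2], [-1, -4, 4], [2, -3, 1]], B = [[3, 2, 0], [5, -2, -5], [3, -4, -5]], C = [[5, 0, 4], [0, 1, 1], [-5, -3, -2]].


(ABC)_{31} = sum_m (AB)_{3m} C_{m1}. First compute row 3 of AB.
(AB)_{31} = 2*3 + -3*5 + 1*3 = -6
(AB)_{32} = 2*2 + -3*-2 + 1*-4 = 6
(AB)_{33} = 2*0 + -3*-5 + 1*-5 = 10
Now contract with column 1 of C:
(AB)_{31} * C_{11} = -6 * 5 = -30
(AB)_{32} * C_{21} = 6 * 0 = 0
(AB)_{33} * C_{31} = 10 * -5 = -50
(ABC)_{31} = -30 + 0 + -50 = -80

-80


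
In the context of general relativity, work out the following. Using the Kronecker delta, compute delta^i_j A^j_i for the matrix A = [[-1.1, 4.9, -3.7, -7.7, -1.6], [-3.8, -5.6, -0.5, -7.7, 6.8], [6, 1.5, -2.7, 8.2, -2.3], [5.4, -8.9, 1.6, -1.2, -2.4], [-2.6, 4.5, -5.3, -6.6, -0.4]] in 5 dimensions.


The contraction (trace) of a rank-2 tensor is the sum of its diagonal elements.
Diagonal entries: A[1,1] = -1.1, A[2,2] = -5.6, A[3,3] = -2.7, A[4,4] = -1.2, A[5,5] = -0.4
Tr(A) = -1.1 + -5.6 + -2.7 + -1.2 + -0.4 = -11

-11


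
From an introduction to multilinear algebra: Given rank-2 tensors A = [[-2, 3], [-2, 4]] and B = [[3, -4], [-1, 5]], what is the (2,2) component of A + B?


Tensor addition is component-wise: (A + B)_{ij} = A_{ij} + B_{ij}.
A_{22} = 4
B_{22} = 5
(A + B)_{22} = 4 + 5 = 9

9


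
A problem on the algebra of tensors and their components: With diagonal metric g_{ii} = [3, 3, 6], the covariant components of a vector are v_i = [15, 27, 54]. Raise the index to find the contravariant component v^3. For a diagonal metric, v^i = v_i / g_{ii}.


To raise an index with a diagonal metric: v^i = v_i / g_{ii}.
For index 3: v_3 = 54, g_{33} = 6
v^3 = 54 / 6 = 9

9


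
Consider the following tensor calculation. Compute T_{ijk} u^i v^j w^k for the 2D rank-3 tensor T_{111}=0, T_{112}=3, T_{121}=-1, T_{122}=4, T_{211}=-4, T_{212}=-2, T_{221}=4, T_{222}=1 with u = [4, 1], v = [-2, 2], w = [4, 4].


S = sum over i,j,k of T_{ijk} u_i v_j w_k. Expanding all 8 terms:
T_{111}*u_1*v_1*w_1 = 0*4*-2*4 = 0  (running total: 0)
T_{112}*u_1*v_1*w_2 = 3*4*-2*4 = -96  (running total: -96)
T_{121}*u_1*v_2*w_1 = -1*4*2*4 = -32  (running total: -128)
T_{122}*u_1*v_2*w_2 = 4*4*2*4 = 128  (running total: 0)
T_{211}*u_2*v_1*w_1 = -4*1*-2*4 = 32  (running total: 32)
T_{212}*u_2*v_1*w_2 = -2*1*-2*4 = 16  (running total: 48)
T_{221}*u_2*v_2*w_1 = 4*1*2*4 = 32  (running total: 80)
T_{222}*u_2*v_2*w_2 = 1*1*2*4 = 8  (running total: 88)
S = 88

88


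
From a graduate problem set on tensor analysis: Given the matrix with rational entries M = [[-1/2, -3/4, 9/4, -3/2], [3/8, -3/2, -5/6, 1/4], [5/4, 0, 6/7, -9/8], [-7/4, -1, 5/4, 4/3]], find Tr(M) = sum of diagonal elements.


The trace is the sum of diagonal entries.
Diagonal: M[1,1] = -1/2, M[2,2] = -3/2, M[3,3] = 6/7, M[4,4] = 4/3
Tr(M) = -1/2 + -3/2 + 6/7 + 4/3
Computing step by step:
After adding M[1,1]: -1/2
After adding M[2,2]: -2
After adding M[3,3]: -8/7
After adding M[4,4]: 4/21
Tr(M) = 4/21

4/21


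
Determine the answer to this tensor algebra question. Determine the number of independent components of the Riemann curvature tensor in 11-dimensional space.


The Riemann tensor in d dimensions has d^2(d^2 - 1)/12 independent components.
d = 11, so d^2 = 121
d^2 - 1 = 120
d^2(d^2 - 1) = 121 * 120 = 14520
Divide by 12: 14520 / 12 = 1210

1210


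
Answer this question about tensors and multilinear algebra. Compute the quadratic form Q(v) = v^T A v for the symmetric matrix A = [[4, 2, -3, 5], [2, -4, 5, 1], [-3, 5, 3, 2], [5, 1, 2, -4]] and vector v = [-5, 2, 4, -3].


First compute Av:
(Av)_1 = 4*-5 + 2*2 + -3*4 + 5*-3 = -43
(Av)_2 = 2*-5 + -4*2 + 5*4 + 1*-3 = -1
(Av)_3 = -3*-5 + 5*2 + 3*4 + 2*-3 = 31
(Av)_4 = 5*-5 + 1*2 + 2*4 + -4*-3 = -3
Av = [-43, -1, 31, -3]
Then v^T (Av) = -5*-43 + 2*-1 + 4*31 + -3*-3
= 215 + -2 + 124 + 9 = 346

346


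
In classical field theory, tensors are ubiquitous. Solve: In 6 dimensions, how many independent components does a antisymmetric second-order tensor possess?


A antisymmetric rank-2 tensor in d dimensions has d(d-1)/2 independent components.
d = 6
d(d-1)/2 = 6 * 5 / 2 = 30 / 2 = 15

15


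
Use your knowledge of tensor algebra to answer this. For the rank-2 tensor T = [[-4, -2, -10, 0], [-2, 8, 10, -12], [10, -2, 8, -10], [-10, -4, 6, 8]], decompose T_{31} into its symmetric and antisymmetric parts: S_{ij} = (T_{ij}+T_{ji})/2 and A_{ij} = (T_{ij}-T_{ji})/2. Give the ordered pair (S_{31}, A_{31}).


T_{31} = 10
T_{13} = -10
S_{31} = (10 + -10)/2 = 0/2 = 0
A_{31} = (10 - -10)/2 = 20/2 = 10
Check: S + A = 0 + 10 = 10 = T_{31}.

(0, 10)


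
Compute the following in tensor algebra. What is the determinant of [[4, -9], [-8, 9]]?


For a 2x2 matrix [[a, b], [c, d]], det = a*d - b*c.
a = 4, b = -9, c = -8, d = 9
a*d = 4 * 9 = 36
b*c = -9 * -8 = 72
det = 36 - 72 = -36

-36


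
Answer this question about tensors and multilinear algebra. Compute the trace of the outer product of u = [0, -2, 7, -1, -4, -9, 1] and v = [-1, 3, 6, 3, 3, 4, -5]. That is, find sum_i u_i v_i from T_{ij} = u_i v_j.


The outer product gives T_{ij} = u_i v_j.
The trace (contraction) is Tr(T) = sum_i T_{ii} = sum_i u_i v_i.
Diagonal entries:
T_{11} = u_1 * v_1 = 0 * -1 = 0
T_{22} = u_2 * v_2 = -2 * 3 = -6
T_{33} = u_3 * v_3 = 7 * 6 = 42
T_{44} = u_4 * v_4 = -1 * 3 = -3
T_{55} = u_5 * v_5 = -4 * 3 = -12
T_{66} = u_6 * v_6 = -9 * 4 = -36
T_{77} = u_7 * v_7 = 1 * -5 = -5
Tr(T) = 0 + -6 + 42 + -3 + -12 + -36 + -5 = -20

-20


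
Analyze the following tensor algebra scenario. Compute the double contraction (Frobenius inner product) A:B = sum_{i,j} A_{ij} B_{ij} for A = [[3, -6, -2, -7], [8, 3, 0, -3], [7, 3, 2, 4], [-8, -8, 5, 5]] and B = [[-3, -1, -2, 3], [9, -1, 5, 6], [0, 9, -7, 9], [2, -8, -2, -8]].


A:B = sum over all i,j of A_{ij} * B_{ij}.
Row 1: 3*-3=-9, -6*-1=6, -2*-2=4, -7*3=-21 => row sum = -20
Row 2: 8*9=72, 3*-1=-3, 0*5=0, -3*6=-18 => row sum = 51
Row 3: 7*0=0, 3*9=27, 2*-7=-14, 4*9=36 => row sum = 49
Row 4: -8*2=-16, -8*-8=64, 5*-2=-10, 5*-8=-40 => row sum = -2
Total = -20 + 51 + 49 + -2 = 78

78


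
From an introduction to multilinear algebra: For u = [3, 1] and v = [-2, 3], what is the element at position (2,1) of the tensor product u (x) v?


The outer product entry T_{ij} = u_i * v_j.
We need i=2, j=1.
u_2 = 1, v_1 = -2
T_{2,1} = 1 * -2 = -2

-2


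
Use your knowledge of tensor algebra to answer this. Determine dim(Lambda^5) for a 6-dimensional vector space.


The dimension of the space of p-forms on an n-dimensional space is C(n, p).
n = 6, p = 5
C(6, 5) = 6! / (5! * 1!) = 6

6


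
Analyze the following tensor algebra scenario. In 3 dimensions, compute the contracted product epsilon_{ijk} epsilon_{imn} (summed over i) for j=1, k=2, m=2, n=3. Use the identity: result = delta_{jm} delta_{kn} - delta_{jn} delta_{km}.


Using the identity: epsilon_{ijk} epsilon_{imn} = delta_{jm} delta_{kn} - delta_{jn} delta_{km}.
delta_{12} = 0
delta_{23} = 0
delta_{13} = 0
delta_{22} = 1
Result = 0 * 0 - 0 * 1 = 0 - 0 = 0

0


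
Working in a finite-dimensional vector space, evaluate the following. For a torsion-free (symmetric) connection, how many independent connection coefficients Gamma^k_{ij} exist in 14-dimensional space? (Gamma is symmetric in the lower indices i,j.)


Christoffel symbols Gamma^k_{ij} are symmetric in i,j, so there are d * d(d+1)/2 independent symbols.
d = 14
d(d+1)/2 = 14 * 15 / 2 = 105
Total = 14 * 105 = 1470

1470


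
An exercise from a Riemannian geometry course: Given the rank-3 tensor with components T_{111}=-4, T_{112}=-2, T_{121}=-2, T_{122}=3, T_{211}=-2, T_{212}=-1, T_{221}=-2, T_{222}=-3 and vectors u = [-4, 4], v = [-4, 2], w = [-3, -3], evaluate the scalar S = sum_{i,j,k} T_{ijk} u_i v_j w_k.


S = sum over i,j,k of T_{ijk} u_i v_j w_k. Expanding all 8 terms:
T_{111}*u_1*v_1*w_1 = -4*-4*-4*-3 = 192  (running total: 192)
T_{112}*u_1*v_1*w_2 = -2*-4*-4*-3 = 96  (running total: 288)
T_{121}*u_1*v_2*w_1 = -2*-4*2*-3 = -48  (running total: 240)
T_{122}*u_1*v_2*w_2 = 3*-4*2*-3 = 72  (running total: 312)
T_{211}*u_2*v_1*w_1 = -2*4*-4*-3 = -96  (running total: 216)
T_{212}*u_2*v_1*w_2 = -1*4*-4*-3 = -48  (running total: 168)
T_{221}*u_2*v_2*w_1 = -2*4*2*-3 = 48  (running total: 216)
T_{222}*u_2*v_2*w_2 = -3*4*2*-3 = 72  (running total: 288)
S = 288

288


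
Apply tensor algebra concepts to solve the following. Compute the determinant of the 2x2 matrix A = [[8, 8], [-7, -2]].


For a 2x2 matrix [[a, b], [c, d]], det = a*d - b*c.
a = 8, b = 8, c = -7, d = -2
a*d = 8 * -2 = -16
b*c = 8 * -7 = -56
det = -16 - -56 = 40

40


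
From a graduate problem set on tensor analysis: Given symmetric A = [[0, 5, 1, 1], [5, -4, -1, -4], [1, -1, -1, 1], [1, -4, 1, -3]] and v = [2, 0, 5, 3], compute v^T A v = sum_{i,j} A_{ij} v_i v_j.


First compute Av:
(Av)_1 = 0*2 + 5*0 + 1*5 + 1*3 = 8
(Av)_2 = 5*2 + -4*0 + -1*5 + -4*3 = -7
(Av)_3 = 1*2 + -1*0 + -1*5 + 1*3 = 0
(Av)_4 = 1*2 + -4*0 + 1*5 + -3*3 = -2
Av = [8, -7, 0, -2]
Then v^T (Av) = 2*8 + 0*-7 + 5*0 + 3*-2
= 16 + 0 + 0 + -6 = 10

10


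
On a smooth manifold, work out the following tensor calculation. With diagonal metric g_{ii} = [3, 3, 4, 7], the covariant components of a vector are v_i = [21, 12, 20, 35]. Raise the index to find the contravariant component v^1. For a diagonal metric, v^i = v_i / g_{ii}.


To raise an index with a diagonal metric: v^i = v_i / g_{ii}.
For index 1: v_1 = 21, g_{11} = 3
v^1 = 21 / 3 = 7

7


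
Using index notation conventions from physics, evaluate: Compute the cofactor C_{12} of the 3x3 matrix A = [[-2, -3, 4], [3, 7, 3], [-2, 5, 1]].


To find cofactor C_{12}, delete row 1 and column 2.
The resulting 2x2 submatrix is: [[3, 3], [-2, 1]]
Minor M_{12} = 3*1 - 3*-2
  = 3 - -6 = 9
Sign = (-1)^(1+2) = (-1)^3 = -1
Cofactor C_{12} = -1 * 9 = -9

-9


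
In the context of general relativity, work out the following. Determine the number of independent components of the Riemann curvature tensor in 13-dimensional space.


The Riemann tensor in d dimensions has d^2(d^2 - 1)/12 independent components.
d = 13, so d^2 = 169
d^2 - 1 = 168
d^2(d^2 - 1) = 169 * 168 = 28392
Divide by 12: 28392 / 12 = 2366

2366


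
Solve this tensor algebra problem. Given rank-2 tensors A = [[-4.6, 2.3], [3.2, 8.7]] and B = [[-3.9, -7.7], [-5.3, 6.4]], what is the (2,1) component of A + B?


Tensor addition is component-wise: (A + B)_{ij} = A_{ij} + B_{ij}.
A_{21} = 3.2
B_{21} = -5.3
(A + B)_{21} = 3.2 + -5.3 = -2.1

-2.1


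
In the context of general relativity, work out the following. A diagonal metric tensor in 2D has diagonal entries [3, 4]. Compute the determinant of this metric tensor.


For a diagonal metric, the determinant is the product of diagonal entries.
Diagonal entries: 3, 4
det(g) = 3 * 4 = 12

12


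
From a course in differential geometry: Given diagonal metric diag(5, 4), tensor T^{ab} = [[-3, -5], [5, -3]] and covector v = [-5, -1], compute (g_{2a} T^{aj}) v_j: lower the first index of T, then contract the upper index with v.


Step 1: lower the first index. For a diagonal metric, g_{ia} T^{aj} = g_{ii} T^{ij} (no sum on i).
g_{22} = 4
S_2{}^1 = 4 * T^{21} = 4 * 5 = 20
S_2{}^2 = 4 * T^{22} = 4 * -3 = -12
Step 2: contract S_2{}^j with v_j.
S_2{}^1 * v_1 = 20 * -5 = -100
S_2{}^2 * v_2 = -12 * -1 = 12
Result = -100 + 12 = -88

-88


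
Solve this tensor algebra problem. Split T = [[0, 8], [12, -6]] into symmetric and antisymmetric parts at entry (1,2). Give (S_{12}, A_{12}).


T_{12} = 8
T_{21} = 12
S_{12} = (8 + 12)/2 = 20/2 = 10
A_{12} = (8 - 12)/2 = -4/2 = -2
Check: S + A = 10 + -2 = 8 = T_{12}.

(10, -2)


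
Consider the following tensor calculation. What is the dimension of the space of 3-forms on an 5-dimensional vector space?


The dimension of the space of p-forms on an n-dimensional space is C(n, p).
n = 5, p = 3
C(5, 3) = 5! / (3! * 2!) = 10

10


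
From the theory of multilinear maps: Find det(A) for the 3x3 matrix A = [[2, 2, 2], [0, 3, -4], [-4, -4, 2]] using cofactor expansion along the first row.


Expanding along the first row, det(A) = a11*M_11 - a12*M_12 + a13*M_13, where M_1j is the (1,j) minor.
Minor M_11 = 3*2 - -4*-4 = -10
Minor M_12 = 0*2 - -4*-4 = -16
Minor M_13 = 0*-4 - 3*-4 = 12
det = 2*(-10) - 2*(-16) + 2*(12)
    = -20 - -32 + 24
    = 36

36


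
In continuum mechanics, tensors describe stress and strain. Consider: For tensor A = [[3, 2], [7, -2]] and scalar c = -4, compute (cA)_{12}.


Scalar multiplication: (cA)_{ij} = c * A_{ij}.
c = -4
A_{12} = 2
(cA)_{12} = -4 * 2 = -8

-8


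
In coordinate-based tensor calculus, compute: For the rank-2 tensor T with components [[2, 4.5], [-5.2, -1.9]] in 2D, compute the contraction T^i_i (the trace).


The contraction (trace) of a rank-2 tensor is the sum of its diagonal elements.
Diagonal entries: A[1,1] = 2, A[2,2] = -1.9
Tr(A) = 2 + -1.9 = 0.1

0.1


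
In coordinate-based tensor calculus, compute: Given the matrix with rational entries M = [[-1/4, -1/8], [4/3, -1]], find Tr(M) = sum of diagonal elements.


The trace is the sum of diagonal entries.
Diagonal: M[1,1] = -1/4, M[2,2] = -1
Tr(M) = -1/4 + -1
Computing step by step:
After adding M[1,1]: -1/4
After adding M[2,2]: -5/4
Tr(M) = -5/4

-5/4


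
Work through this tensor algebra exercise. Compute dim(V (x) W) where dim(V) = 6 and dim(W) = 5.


The dimension of a tensor product is the product of dimensions.
dim(V) = 6, dim(W) = 5
dim(V (x) W) = 6 * 5 = 30

30


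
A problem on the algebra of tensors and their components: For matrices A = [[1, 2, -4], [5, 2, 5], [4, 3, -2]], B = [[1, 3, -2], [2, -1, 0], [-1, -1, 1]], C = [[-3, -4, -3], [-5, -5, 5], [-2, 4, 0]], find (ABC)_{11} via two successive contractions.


(ABC)_{11} = sum_m (AB)_{1m} C_{m1}. First compute row 1 of AB.
(AB)_{11} = 1*1 + 2*2 + -4*-1 = 9
(AB)_{12} = 1*3 + 2*-1 + -4*-1 = 5
(AB)_{13} = 1*-2 + 2*0 + -4*1 = -6
Now contract with column 1 of C:
(AB)_{11} * C_{11} = 9 * -3 = -27
(AB)_{12} * C_{21} = 5 * -5 = -25
(AB)_{13} * C_{31} = -6 * -2 = 12
(ABC)_{11} = -27 + -25 + 12 = -40

-40
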